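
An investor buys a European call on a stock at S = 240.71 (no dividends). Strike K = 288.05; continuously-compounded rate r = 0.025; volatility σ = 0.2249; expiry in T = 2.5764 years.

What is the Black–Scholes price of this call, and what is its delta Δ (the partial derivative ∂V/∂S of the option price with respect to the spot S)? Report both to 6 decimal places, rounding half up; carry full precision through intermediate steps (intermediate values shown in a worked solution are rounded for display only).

price = 23.718594
Δ = 0.444948

σ√T = 0.2249·√2.5764 = 0.360991
d₁ = (ln(S/K) + (r+σ²/2)T) / (σ√T) = (ln(240.71/288.05) + (0.025+0.2249²/2)·2.5764) / 0.360991 = (-0.179541 + 0.129567) / 0.360991 = -0.138436
d₂ = d₁ − σ√T = -0.138436 − 0.360991 = -0.499426
e^{−rT} = e^{−0.025·2.5764} = 0.937620
N(d₁) = 0.444948,  N(d₂) = 0.308739
Call price V = S·N(d₁) − K·e^{−rT}·N(d₂) = 107.103441 − 83.384848 = 23.718594
Δ = N(d₁) = 0.444948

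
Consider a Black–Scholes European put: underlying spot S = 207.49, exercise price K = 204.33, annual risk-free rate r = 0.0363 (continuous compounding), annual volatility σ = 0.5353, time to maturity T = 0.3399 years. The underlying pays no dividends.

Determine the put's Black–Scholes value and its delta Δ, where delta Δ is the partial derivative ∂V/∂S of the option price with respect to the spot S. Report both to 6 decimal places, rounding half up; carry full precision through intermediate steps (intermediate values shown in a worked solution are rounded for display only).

price = 22.643755
Δ = -0.403324

σ√T = 0.5353·√0.3399 = 0.312085
d₁ = (ln(S/K) + (r+σ²/2)T) / (σ√T) = (ln(207.49/204.33) + (0.0363+0.5353²/2)·0.3399) / 0.312085 = (0.015347 + 0.061037) / 0.312085 = 0.244753
d₂ = d₁ − σ√T = 0.244753 − 0.312085 = -0.067332
e^{−rT} = e^{−0.0363·0.3399} = 0.987737
N(−d₁) = 0.403324,  N(−d₂) = 0.526841
Put price V = K·e^{−rT}·N(−d₂) − S·N(−d₁) = 106.329430 − 83.685674 = 22.643755
Δ = −N(−d₁) = -0.403324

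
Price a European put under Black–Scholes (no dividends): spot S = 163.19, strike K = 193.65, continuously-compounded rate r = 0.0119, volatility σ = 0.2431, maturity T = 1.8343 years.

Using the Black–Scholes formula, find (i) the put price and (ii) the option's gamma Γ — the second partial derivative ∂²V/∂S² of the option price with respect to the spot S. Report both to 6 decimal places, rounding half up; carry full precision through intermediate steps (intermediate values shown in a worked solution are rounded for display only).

σ√T = 0.2431·√1.8343 = 0.329246
d₁ = (ln(S/K) + (r+σ²/2)T) / (σ√T) = (ln(163.19/193.65) + (0.0119+0.2431²/2)·1.8343) / 0.329246 = (-0.171137 + 0.076030) / 0.329246 = -0.288865
d₂ = d₁ − σ√T = -0.288865 − 0.329246 = -0.618111
e^{−rT} = e^{−0.0119·1.8343} = 0.978408
N(−d₁) = 0.613658,  N(−d₂) = 0.731749
Put price V = K·e^{−rT}·N(−d₂) − S·N(−d₁) = 138.643578 − 100.142818 = 38.500760
φ(d₁) = (1/√(2π))·e^{−d₁²/2} = 0.382640
Γ = φ(d₁) / (S·σ·√T) = 0.007122

price = 38.500760
Γ = 0.007122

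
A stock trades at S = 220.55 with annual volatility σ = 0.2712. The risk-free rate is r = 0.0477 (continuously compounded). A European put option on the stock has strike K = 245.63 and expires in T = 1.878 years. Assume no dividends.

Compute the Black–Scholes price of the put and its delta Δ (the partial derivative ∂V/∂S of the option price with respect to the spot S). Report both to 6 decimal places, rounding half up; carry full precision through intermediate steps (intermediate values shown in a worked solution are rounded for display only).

σ√T = 0.2712·√1.878 = 0.371653
d₁ = (ln(S/K) + (r+σ²/2)T) / (σ√T) = (ln(220.55/245.63) + (0.0477+0.2712²/2)·1.878) / 0.371653 = (-0.107702 + 0.158644) / 0.371653 = 0.137068
d₂ = d₁ − σ√T = 0.137068 − 0.371653 = -0.234585
e^{−rT} = e^{−0.0477·1.878} = 0.914315
N(−d₁) = 0.445489,  N(−d₂) = 0.592735
Put price V = K·e^{−rT}·N(−d₂) − S·N(−d₁) = 133.118172 − 98.252518 = 34.865655
Δ = −N(−d₁) = -0.445489

price = 34.865655
Δ = -0.445489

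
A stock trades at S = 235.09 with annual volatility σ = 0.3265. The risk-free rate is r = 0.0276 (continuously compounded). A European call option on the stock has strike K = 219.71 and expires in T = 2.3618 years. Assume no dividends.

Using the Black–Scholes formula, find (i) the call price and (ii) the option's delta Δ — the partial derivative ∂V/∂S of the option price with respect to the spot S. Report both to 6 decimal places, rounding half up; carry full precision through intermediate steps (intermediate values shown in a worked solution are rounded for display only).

σ√T = 0.3265·√2.3618 = 0.501770
d₁ = (ln(S/K) + (r+σ²/2)T) / (σ√T) = (ln(235.09/219.71) + (0.0276+0.3265²/2)·2.3618) / 0.501770 = (0.067660 + 0.191072) / 0.501770 = 0.515639
d₂ = d₁ − σ√T = 0.515639 − 0.501770 = 0.013869
e^{−rT} = e^{−0.0276·2.3618} = 0.936893
N(d₁) = 0.696947,  N(d₂) = 0.505533
Call price V = S·N(d₁) − K·e^{−rT}·N(d₂) = 163.845202 − 104.061316 = 59.783886
Δ = N(d₁) = 0.696947

price = 59.783886
Δ = 0.696947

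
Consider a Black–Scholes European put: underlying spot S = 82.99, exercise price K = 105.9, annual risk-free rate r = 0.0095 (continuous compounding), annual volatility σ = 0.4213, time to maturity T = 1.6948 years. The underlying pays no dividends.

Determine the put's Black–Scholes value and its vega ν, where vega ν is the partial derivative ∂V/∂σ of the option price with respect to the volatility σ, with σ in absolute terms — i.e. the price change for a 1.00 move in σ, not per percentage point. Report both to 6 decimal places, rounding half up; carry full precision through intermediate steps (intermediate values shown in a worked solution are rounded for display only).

price = 32.502078
ν = 42.676175

σ√T = 0.4213·√1.6948 = 0.548467
d₁ = (ln(S/K) + (r+σ²/2)T) / (σ√T) = (ln(82.99/105.9) + (0.0095+0.4213²/2)·1.6948) / 0.548467 = (-0.243775 + 0.166509) / 0.548467 = -0.140877
d₂ = d₁ − σ√T = -0.140877 − 0.548467 = -0.689344
e^{−rT} = e^{−0.0095·1.6948} = 0.984028
N(−d₁) = 0.556016,  N(−d₂) = 0.754697
Put price V = K·e^{−rT}·N(−d₂) − S·N(−d₁) = 78.645880 − 46.143802 = 32.502078
φ(d₁) = (1/√(2π))·e^{−d₁²/2} = 0.395003
ν = S·φ(d₁)·√T = 42.676175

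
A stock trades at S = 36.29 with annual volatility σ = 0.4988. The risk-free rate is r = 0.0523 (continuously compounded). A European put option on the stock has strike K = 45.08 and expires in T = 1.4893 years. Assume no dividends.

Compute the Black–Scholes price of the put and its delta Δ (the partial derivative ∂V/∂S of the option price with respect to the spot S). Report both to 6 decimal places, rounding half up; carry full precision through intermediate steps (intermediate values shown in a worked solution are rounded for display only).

σ√T = 0.4988·√1.4893 = 0.608720
d₁ = (ln(S/K) + (r+σ²/2)T) / (σ√T) = (ln(36.29/45.08) + (0.0523+0.4988²/2)·1.4893) / 0.608720 = (-0.216896 + 0.263160) / 0.608720 = 0.076002
d₂ = d₁ − σ√T = 0.076002 − 0.608720 = -0.532718
e^{−rT} = e^{−0.0523·1.4893} = 0.925066
N(−d₁) = 0.469709,  N(−d₂) = 0.702886
Put price V = K·e^{−rT}·N(−d₂) − S·N(−d₁) = 29.311712 − 17.045731 = 12.265981
Δ = −N(−d₁) = -0.469709

price = 12.265981
Δ = -0.469709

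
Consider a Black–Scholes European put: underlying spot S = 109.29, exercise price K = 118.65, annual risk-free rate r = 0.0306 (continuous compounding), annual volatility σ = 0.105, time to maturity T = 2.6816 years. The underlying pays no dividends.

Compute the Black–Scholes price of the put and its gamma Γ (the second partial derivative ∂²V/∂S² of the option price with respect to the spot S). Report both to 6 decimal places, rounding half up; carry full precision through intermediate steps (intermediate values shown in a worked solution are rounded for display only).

price = 7.494373
Γ = 0.021153

σ√T = 0.105·√2.6816 = 0.171944
d₁ = (ln(S/K) + (r+σ²/2)T) / (σ√T) = (ln(109.29/118.65) + (0.0306+0.105²/2)·2.6816) / 0.171944 = (-0.082173 + 0.096839) / 0.171944 = 0.085297
d₂ = d₁ − σ√T = 0.085297 − 0.171944 = -0.086647
e^{−rT} = e^{−0.0306·2.6816} = 0.921219
N(−d₁) = 0.466013,  N(−d₂) = 0.534524
Put price V = K·e^{−rT}·N(−d₂) − S·N(−d₁) = 58.424915 − 50.930543 = 7.494373
φ(d₁) = (1/√(2π))·e^{−d₁²/2} = 0.397494
Γ = φ(d₁) / (S·σ·√T) = 0.021153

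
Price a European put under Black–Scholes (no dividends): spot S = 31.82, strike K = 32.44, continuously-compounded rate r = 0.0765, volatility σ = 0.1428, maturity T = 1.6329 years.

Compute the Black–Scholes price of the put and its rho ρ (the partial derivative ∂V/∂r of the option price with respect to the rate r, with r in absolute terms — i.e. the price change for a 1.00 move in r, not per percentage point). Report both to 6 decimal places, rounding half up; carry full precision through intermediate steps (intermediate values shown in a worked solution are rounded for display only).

price = 0.959297
ρ = -14.629581

σ√T = 0.1428·√1.6329 = 0.182477
d₁ = (ln(S/K) + (r+σ²/2)T) / (σ√T) = (ln(31.82/32.44) + (0.0765+0.1428²/2)·1.6329) / 0.182477 = (-0.019297 + 0.141566) / 0.182477 = 0.670049
d₂ = d₁ − σ√T = 0.670049 − 0.182477 = 0.487572
e^{−rT} = e^{−0.0765·1.6329} = 0.882570
N(−d₁) = 0.251413,  N(−d₂) = 0.312926
Put price V = K·e^{−rT}·N(−d₂) − S·N(−d₁) = 8.959263 − 7.999967 = 0.959297
ρ = −K·T·e^{−rT}·N(−d₂) = -14.629581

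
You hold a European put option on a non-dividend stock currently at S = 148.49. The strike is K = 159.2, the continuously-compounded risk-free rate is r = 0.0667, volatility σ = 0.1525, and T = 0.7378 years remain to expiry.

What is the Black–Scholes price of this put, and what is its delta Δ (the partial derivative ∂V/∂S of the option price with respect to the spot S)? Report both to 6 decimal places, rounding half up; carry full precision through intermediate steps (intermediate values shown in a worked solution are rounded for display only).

price = 9.461798
Δ = -0.536051

σ√T = 0.1525·√0.7378 = 0.130990
d₁ = (ln(S/K) + (r+σ²/2)T) / (σ√T) = (ln(148.49/159.2) + (0.0667+0.1525²/2)·0.7378) / 0.130990 = (-0.069644 + 0.057790) / 0.130990 = -0.090489
d₂ = d₁ − σ√T = -0.090489 − 0.130990 = -0.221479
e^{−rT} = e^{−0.0667·0.7378} = 0.951980
N(−d₁) = 0.536051,  N(−d₂) = 0.587640
Put price V = K·e^{−rT}·N(−d₂) − S·N(−d₁) = 89.059957 − 79.598159 = 9.461798
Δ = −N(−d₁) = -0.536051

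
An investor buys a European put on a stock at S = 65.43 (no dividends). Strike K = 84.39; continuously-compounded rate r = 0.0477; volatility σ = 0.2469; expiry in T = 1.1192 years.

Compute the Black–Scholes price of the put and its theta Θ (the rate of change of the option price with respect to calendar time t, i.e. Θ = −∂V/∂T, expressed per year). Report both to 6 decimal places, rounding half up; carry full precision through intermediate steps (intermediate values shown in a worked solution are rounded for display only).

σ√T = 0.2469·√1.1192 = 0.261201
d₁ = (ln(S/K) + (r+σ²/2)T) / (σ√T) = (ln(65.43/84.39) + (0.0477+0.2469²/2)·1.1192) / 0.261201 = (-0.254468 + 0.087499) / 0.261201 = -0.639236
d₂ = d₁ − σ√T = -0.639236 − 0.261201 = -0.900437
e^{−rT} = e^{−0.0477·1.1192} = 0.948014
N(−d₁) = 0.738665,  N(−d₂) = 0.816056
Put price V = K·e^{−rT}·N(−d₂) − S·N(−d₁) = 65.286877 − 48.330877 = 16.956001
φ(d₁) = (1/√(2π))·e^{−d₁²/2} = 0.325221
Θ = −S·φ(d₁)·σ/(2√T) + r·K·e^{−rT}·N(−d₂) = −2.483092 + 3.114184 = 0.631092

price = 16.956001
Θ = 0.631092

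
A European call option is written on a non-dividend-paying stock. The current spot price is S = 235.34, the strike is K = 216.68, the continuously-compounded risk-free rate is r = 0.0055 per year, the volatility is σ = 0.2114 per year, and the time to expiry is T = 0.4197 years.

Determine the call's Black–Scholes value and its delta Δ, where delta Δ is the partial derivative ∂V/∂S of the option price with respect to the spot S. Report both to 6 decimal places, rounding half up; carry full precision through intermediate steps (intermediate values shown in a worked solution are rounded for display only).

σ√T = 0.2114·√0.4197 = 0.136954
d₁ = (ln(S/K) + (r+σ²/2)T) / (σ√T) = (ln(235.34/216.68) + (0.0055+0.2114²/2)·0.4197) / 0.136954 = (0.082610 + 0.011687) / 0.136954 = 0.688525
d₂ = d₁ − σ√T = 0.688525 − 0.136954 = 0.551571
e^{−rT} = e^{−0.0055·0.4197} = 0.997694
N(d₁) = 0.754439,  N(d₂) = 0.709379
Call price V = S·N(d₁) − K·e^{−rT}·N(d₂) = 177.549650 − 153.353814 = 24.195836
Δ = N(d₁) = 0.754439

price = 24.195836
Δ = 0.754439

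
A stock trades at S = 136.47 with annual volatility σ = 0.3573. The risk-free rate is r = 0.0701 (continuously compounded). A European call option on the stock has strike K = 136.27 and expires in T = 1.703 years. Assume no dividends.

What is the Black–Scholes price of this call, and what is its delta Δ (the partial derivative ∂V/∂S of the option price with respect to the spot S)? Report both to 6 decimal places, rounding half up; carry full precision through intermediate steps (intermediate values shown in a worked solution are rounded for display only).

σ√T = 0.3573·√1.703 = 0.466273
d₁ = (ln(S/K) + (r+σ²/2)T) / (σ√T) = (ln(136.47/136.27) + (0.0701+0.3573²/2)·1.703) / 0.466273 = (0.001467 + 0.228086) / 0.466273 = 0.492313
d₂ = d₁ − σ√T = 0.492313 − 0.466273 = 0.026040
e^{−rT} = e^{−0.0701·1.703} = 0.887470
N(d₁) = 0.688751,  N(d₂) = 0.510387
Call price V = S·N(d₁) − K·e^{−rT}·N(d₂) = 93.993832 − 61.723961 = 32.269870
Δ = N(d₁) = 0.688751

price = 32.269870
Δ = 0.688751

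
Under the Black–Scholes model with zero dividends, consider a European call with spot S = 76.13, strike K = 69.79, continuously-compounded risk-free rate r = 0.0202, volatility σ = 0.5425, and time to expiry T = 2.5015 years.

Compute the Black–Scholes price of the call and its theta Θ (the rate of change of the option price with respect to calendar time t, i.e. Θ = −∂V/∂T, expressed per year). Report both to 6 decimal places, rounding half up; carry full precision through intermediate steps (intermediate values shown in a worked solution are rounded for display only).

σ√T = 0.5425·√2.5015 = 0.858025
d₁ = (ln(S/K) + (r+σ²/2)T) / (σ√T) = (ln(76.13/69.79) + (0.0202+0.5425²/2)·2.5015) / 0.858025 = (0.086952 + 0.418634) / 0.858025 = 0.589243
d₂ = d₁ − σ√T = 0.589243 − 0.858025 = -0.268782
e^{−rT} = e^{−0.0202·2.5015} = 0.950725
N(d₁) = 0.722151,  N(d₂) = 0.394049
Call price V = S·N(d₁) − K·e^{−rT}·N(d₂) = 54.977352 − 26.145573 = 28.831779
φ(d₁) = (1/√(2π))·e^{−d₁²/2} = 0.335363
Θ = −S·φ(d₁)·σ/(2√T) − r·K·e^{−rT}·N(d₂) = −4.378650 − 0.528141 = -4.906790

price = 28.831779
Θ = -4.906790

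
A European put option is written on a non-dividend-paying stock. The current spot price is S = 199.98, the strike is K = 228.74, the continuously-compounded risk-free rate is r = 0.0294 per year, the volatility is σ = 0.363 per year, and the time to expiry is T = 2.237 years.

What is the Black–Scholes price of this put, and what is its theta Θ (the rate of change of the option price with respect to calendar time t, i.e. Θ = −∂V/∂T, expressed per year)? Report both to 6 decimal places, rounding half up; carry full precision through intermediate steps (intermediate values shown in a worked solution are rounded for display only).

price = 51.752428
Θ = -5.457993

σ√T = 0.363·√2.237 = 0.542925
d₁ = (ln(S/K) + (r+σ²/2)T) / (σ√T) = (ln(199.98/228.74) + (0.0294+0.363²/2)·2.237) / 0.542925 = (-0.134369 + 0.213151) / 0.542925 = 0.145108
d₂ = d₁ − σ√T = 0.145108 − 0.542925 = -0.397817
e^{−rT} = e^{−0.0294·2.237} = 0.936348
N(−d₁) = 0.442313,  N(−d₂) = 0.654617
Put price V = K·e^{−rT}·N(−d₂) − S·N(−d₁) = 140.206130 − 88.453702 = 51.752428
φ(d₁) = (1/√(2π))·e^{−d₁²/2} = 0.394764
Θ = −S·φ(d₁)·σ/(2√T) + r·K·e^{−rT}·N(−d₂) = −9.580053 + 4.122060 = -5.457993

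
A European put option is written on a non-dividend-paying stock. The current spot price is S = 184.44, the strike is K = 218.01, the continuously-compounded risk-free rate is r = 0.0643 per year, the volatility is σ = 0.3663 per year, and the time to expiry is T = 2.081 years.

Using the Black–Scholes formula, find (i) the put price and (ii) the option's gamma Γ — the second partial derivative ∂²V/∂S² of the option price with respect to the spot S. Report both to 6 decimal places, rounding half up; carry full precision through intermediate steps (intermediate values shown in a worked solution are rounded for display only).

price = 42.295509
Γ = 0.004012

σ√T = 0.3663·√2.081 = 0.528412
d₁ = (ln(S/K) + (r+σ²/2)T) / (σ√T) = (ln(184.44/218.01) + (0.0643+0.3663²/2)·2.081) / 0.528412 = (-0.167217 + 0.273418) / 0.528412 = 0.200982
d₂ = d₁ − σ√T = 0.200982 − 0.528412 = -0.327430
e^{−rT} = e^{−0.0643·2.081} = 0.874758
N(−d₁) = 0.420356,  N(−d₂) = 0.628329
Put price V = K·e^{−rT}·N(−d₂) − S·N(−d₁) = 119.826029 − 77.530519 = 42.295509
φ(d₁) = (1/√(2π))·e^{−d₁²/2} = 0.390966
Γ = φ(d₁) / (S·σ·√T) = 0.004012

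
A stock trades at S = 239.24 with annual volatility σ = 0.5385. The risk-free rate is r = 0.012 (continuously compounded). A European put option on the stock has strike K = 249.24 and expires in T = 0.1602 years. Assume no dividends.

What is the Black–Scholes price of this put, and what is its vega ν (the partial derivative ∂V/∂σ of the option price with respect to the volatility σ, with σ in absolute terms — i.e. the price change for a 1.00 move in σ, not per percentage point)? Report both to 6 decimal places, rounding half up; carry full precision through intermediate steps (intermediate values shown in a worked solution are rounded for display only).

σ√T = 0.5385·√0.1602 = 0.215535
d₁ = (ln(S/K) + (r+σ²/2)T) / (σ√T) = (ln(239.24/249.24) + (0.012+0.5385²/2)·0.1602) / 0.215535 = (-0.040949 + 0.025150) / 0.215535 = -0.073302
d₂ = d₁ − σ√T = -0.073302 − 0.215535 = -0.288836
e^{−rT} = e^{−0.012·0.1602} = 0.998079
N(−d₁) = 0.529217,  N(−d₂) = 0.613647
Put price V = K·e^{−rT}·N(−d₂) − S·N(−d₁) = 152.651567 − 126.609882 = 26.041685
φ(d₁) = (1/√(2π))·e^{−d₁²/2} = 0.397872
ν = S·φ(d₁)·√T = 38.098541

price = 26.041685
ν = 38.098541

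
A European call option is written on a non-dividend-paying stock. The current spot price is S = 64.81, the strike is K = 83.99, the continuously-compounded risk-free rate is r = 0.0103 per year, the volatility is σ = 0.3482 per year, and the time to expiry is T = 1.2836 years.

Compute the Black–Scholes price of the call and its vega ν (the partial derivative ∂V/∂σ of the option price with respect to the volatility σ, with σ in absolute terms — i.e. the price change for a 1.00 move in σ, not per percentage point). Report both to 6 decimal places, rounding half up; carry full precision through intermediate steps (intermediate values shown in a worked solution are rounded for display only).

price = 4.642932
ν = 26.747974

σ√T = 0.3482·√1.2836 = 0.394497
d₁ = (ln(S/K) + (r+σ²/2)T) / (σ√T) = (ln(64.81/83.99) + (0.0103+0.3482²/2)·1.2836) / 0.394497 = (-0.259238 + 0.091035) / 0.394497 = -0.426373
d₂ = d₁ − σ√T = -0.426373 − 0.394497 = -0.820870
e^{−rT} = e^{−0.0103·1.2836} = 0.986866
N(d₁) = 0.334918,  N(d₂) = 0.205860
Call price V = S·N(d₁) − K·e^{−rT}·N(d₂) = 21.706038 − 17.063106 = 4.642932
φ(d₁) = (1/√(2π))·e^{−d₁²/2} = 0.364279
ν = S·φ(d₁)·√T = 26.747974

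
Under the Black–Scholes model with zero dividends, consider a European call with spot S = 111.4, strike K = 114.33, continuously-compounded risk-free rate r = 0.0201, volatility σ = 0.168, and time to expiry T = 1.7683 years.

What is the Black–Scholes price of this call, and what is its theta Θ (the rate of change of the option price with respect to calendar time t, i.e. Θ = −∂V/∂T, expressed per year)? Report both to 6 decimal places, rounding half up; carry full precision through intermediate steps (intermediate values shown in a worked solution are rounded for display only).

price = 10.400780
Θ = -3.822063

σ√T = 0.168·√1.7683 = 0.223402
d₁ = (ln(S/K) + (r+σ²/2)T) / (σ√T) = (ln(111.4/114.33) + (0.0201+0.168²/2)·1.7683) / 0.223402 = (-0.025962 + 0.060497) / 0.223402 = 0.154589
d₂ = d₁ − σ√T = 0.154589 − 0.223402 = -0.068814
e^{−rT} = e^{−0.0201·1.7683} = 0.965081
N(d₁) = 0.561427,  N(d₂) = 0.472569
Call price V = S·N(d₁) − K·e^{−rT}·N(d₂) = 62.542984 − 52.142204 = 10.400780
φ(d₁) = (1/√(2π))·e^{−d₁²/2} = 0.394204
Θ = −S·φ(d₁)·σ/(2√T) − r·K·e^{−rT}·N(d₂) = −2.774005 − 1.048058 = -3.822063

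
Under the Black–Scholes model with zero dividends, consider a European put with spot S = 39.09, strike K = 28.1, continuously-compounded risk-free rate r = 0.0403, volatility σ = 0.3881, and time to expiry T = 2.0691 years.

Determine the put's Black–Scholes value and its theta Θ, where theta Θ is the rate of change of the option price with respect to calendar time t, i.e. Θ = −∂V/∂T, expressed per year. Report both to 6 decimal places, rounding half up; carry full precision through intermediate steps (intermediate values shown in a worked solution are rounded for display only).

σ√T = 0.3881·√2.0691 = 0.558257
d₁ = (ln(S/K) + (r+σ²/2)T) / (σ√T) = (ln(39.09/28.1) + (0.0403+0.3881²/2)·2.0691) / 0.558257 = (0.330097 + 0.239210) / 0.558257 = 1.019794
d₂ = d₁ − σ√T = 1.019794 − 0.558257 = 0.461537
e^{−rT} = e^{−0.0403·2.0691} = 0.919997
N(−d₁) = 0.153913,  N(−d₂) = 0.322207
Put price V = K·e^{−rT}·N(−d₂) − S·N(−d₁) = 8.329664 − 6.016462 = 2.313201
φ(d₁) = (1/√(2π))·e^{−d₁²/2} = 0.237182
Θ = −S·φ(d₁)·σ/(2√T) + r·K·e^{−rT}·N(−d₂) = −1.250748 + 0.335685 = -0.915063

price = 2.313201
Θ = -0.915063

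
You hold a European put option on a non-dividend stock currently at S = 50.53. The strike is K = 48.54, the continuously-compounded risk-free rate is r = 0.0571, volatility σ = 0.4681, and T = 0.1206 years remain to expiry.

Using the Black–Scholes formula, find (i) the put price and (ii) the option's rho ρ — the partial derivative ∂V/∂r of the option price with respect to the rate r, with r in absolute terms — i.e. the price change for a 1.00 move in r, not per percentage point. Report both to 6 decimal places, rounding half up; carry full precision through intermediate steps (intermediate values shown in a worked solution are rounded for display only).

price = 2.169348
ρ = -2.427346

σ√T = 0.4681·√0.1206 = 0.162559
d₁ = (ln(S/K) + (r+σ²/2)T) / (σ√T) = (ln(50.53/48.54) + (0.0571+0.4681²/2)·0.1206) / 0.162559 = (0.040179 + 0.020099) / 0.162559 = 0.370806
d₂ = d₁ − σ√T = 0.370806 − 0.162559 = 0.208247
e^{−rT} = e^{−0.0571·0.1206} = 0.993137
N(−d₁) = 0.355391,  N(−d₂) = 0.417518
Put price V = K·e^{−rT}·N(−d₂) − S·N(−d₁) = 20.127251 − 17.957903 = 2.169348
ρ = −K·T·e^{−rT}·N(−d₂) = -2.427346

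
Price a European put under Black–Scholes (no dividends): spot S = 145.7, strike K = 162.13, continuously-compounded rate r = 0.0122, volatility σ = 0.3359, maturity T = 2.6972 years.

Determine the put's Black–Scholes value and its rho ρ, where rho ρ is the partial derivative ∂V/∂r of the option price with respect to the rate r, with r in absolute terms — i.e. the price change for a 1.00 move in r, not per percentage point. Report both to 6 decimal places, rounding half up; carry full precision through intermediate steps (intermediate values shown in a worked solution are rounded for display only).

price = 38.756624
ρ = -278.870491

σ√T = 0.3359·√2.6972 = 0.551654
d₁ = (ln(S/K) + (r+σ²/2)T) / (σ√T) = (ln(145.7/162.13) + (0.0122+0.3359²/2)·2.6972) / 0.551654 = (-0.106849 + 0.185067) / 0.551654 = 0.141788
d₂ = d₁ − σ√T = 0.141788 − 0.551654 = -0.409866
e^{−rT} = e^{−0.0122·2.6972} = 0.967630
N(−d₁) = 0.443624,  N(−d₂) = 0.659048
Put price V = K·e^{−rT}·N(−d₂) − S·N(−d₁) = 103.392589 − 64.635965 = 38.756624
ρ = −K·T·e^{−rT}·N(−d₂) = -278.870491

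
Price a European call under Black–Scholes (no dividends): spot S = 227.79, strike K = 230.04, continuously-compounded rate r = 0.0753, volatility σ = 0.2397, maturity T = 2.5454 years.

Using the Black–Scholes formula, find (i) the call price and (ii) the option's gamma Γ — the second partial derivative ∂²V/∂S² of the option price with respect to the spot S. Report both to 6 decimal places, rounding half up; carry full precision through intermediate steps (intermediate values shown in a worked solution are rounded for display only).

price = 54.067186
Γ = 0.003667

σ√T = 0.2397·√2.5454 = 0.382425
d₁ = (ln(S/K) + (r+σ²/2)T) / (σ√T) = (ln(227.79/230.04) + (0.0753+0.2397²/2)·2.5454) / 0.382425 = (-0.009829 + 0.264793) / 0.382425 = 0.666703
d₂ = d₁ − σ√T = 0.666703 − 0.382425 = 0.284279
e^{−rT} = e^{−0.0753·2.5454} = 0.825580
N(d₁) = 0.747519,  N(d₂) = 0.611902
Call price V = S·N(d₁) − K·e^{−rT}·N(d₂) = 170.277400 − 116.210214 = 54.067186
φ(d₁) = (1/√(2π))·e^{−d₁²/2} = 0.319440
Γ = φ(d₁) / (S·σ·√T) = 0.003667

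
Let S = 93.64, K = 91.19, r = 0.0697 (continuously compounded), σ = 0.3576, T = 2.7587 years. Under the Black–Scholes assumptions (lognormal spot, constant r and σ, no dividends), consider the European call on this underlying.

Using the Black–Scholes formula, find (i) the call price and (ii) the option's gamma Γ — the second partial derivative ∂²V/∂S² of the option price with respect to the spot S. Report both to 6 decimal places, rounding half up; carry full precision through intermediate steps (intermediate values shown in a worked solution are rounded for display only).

price = 30.196599
Γ = 0.005749

σ√T = 0.3576·√2.7587 = 0.593950
d₁ = (ln(S/K) + (r+σ²/2)T) / (σ√T) = (ln(93.64/91.19) + (0.0697+0.3576²/2)·2.7587) / 0.593950 = (0.026512 + 0.368670) / 0.593950 = 0.665346
d₂ = d₁ − σ√T = 0.665346 − 0.593950 = 0.071396
e^{−rT} = e^{−0.0697·2.7587} = 0.825075
N(d₁) = 0.747085,  N(d₂) = 0.528459
Call price V = S·N(d₁) − K·e^{−rT}·N(d₂) = 69.957069 − 39.760469 = 30.196599
φ(d₁) = (1/√(2π))·e^{−d₁²/2} = 0.319729
Γ = φ(d₁) / (S·σ·√T) = 0.005749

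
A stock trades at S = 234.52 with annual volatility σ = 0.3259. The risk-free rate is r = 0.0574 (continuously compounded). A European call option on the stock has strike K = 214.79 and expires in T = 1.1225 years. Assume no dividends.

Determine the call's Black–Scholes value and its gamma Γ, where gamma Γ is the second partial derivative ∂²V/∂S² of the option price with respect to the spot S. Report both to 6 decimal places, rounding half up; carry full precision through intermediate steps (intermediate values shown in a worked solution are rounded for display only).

σ√T = 0.3259·√1.1225 = 0.345285
d₁ = (ln(S/K) + (r+σ²/2)T) / (σ√T) = (ln(234.52/214.79) + (0.0574+0.3259²/2)·1.1225) / 0.345285 = (0.087880 + 0.124042) / 0.345285 = 0.613761
d₂ = d₁ − σ√T = 0.613761 − 0.345285 = 0.268476
e^{−rT} = e^{−0.0574·1.1225} = 0.937600
N(d₁) = 0.730313,  N(d₂) = 0.605834
Call price V = S·N(d₁) − K·e^{−rT}·N(d₂) = 171.273091 − 122.007115 = 49.265976
φ(d₁) = (1/√(2π))·e^{−d₁²/2} = 0.330453
Γ = φ(d₁) / (S·σ·√T) = 0.004081

price = 49.265976
Γ = 0.004081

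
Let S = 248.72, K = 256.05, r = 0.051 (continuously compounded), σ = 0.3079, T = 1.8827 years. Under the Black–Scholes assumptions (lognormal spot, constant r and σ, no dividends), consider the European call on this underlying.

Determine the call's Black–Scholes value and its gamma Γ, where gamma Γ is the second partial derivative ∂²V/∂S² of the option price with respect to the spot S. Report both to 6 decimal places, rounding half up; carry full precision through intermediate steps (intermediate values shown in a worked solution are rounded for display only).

price = 48.815658
Γ = 0.003546

σ√T = 0.3079·√1.8827 = 0.422474
d₁ = (ln(S/K) + (r+σ²/2)T) / (σ√T) = (ln(248.72/256.05) + (0.051+0.3079²/2)·1.8827) / 0.422474 = (-0.029045 + 0.185260) / 0.422474 = 0.369762
d₂ = d₁ − σ√T = 0.369762 − 0.422474 = -0.052712
e^{−rT} = e^{−0.051·1.8827} = 0.908448
N(d₁) = 0.644220,  N(d₂) = 0.478981
Call price V = S·N(d₁) − K·e^{−rT}·N(d₂) = 160.230430 − 111.414772 = 48.815658
φ(d₁) = (1/√(2π))·e^{−d₁²/2} = 0.372581
Γ = φ(d₁) / (S·σ·√T) = 0.003546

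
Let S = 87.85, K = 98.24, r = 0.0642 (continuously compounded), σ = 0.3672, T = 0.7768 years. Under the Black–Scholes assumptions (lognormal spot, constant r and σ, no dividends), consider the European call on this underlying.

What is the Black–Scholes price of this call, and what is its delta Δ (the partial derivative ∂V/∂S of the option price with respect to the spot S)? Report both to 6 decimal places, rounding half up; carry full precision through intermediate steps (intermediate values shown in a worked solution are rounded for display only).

σ√T = 0.3672·√0.7768 = 0.323636
d₁ = (ln(S/K) + (r+σ²/2)T) / (σ√T) = (ln(87.85/98.24) + (0.0642+0.3672²/2)·0.7768) / 0.323636 = (-0.111783 + 0.102241) / 0.323636 = -0.029483
d₂ = d₁ − σ√T = -0.029483 − 0.323636 = -0.353120
e^{−rT} = e^{−0.0642·0.7768} = 0.951353
N(d₁) = 0.488240,  N(d₂) = 0.361999
Call price V = S·N(d₁) − K·e^{−rT}·N(d₂) = 42.891848 − 33.832780 = 9.059068
Δ = N(d₁) = 0.488240

price = 9.059068
Δ = 0.488240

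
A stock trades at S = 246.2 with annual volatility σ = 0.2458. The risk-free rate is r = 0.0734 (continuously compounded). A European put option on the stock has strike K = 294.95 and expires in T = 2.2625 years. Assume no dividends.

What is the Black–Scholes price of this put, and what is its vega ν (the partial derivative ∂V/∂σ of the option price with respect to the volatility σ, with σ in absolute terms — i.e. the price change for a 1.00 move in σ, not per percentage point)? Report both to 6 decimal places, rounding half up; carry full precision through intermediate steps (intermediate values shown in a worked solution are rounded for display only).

σ√T = 0.2458·√2.2625 = 0.369723
d₁ = (ln(S/K) + (r+σ²/2)T) / (σ√T) = (ln(246.2/294.95) + (0.0734+0.2458²/2)·2.2625) / 0.369723 = (-0.180662 + 0.234415) / 0.369723 = 0.145388
d₂ = d₁ − σ√T = 0.145388 − 0.369723 = -0.224335
e^{−rT} = e^{−0.0734·2.2625} = 0.846989
N(−d₁) = 0.442202,  N(−d₂) = 0.588752
Put price V = K·e^{−rT}·N(−d₂) − S·N(−d₁) = 147.081562 − 108.870181 = 38.211382
φ(d₁) = (1/√(2π))·e^{−d₁²/2} = 0.394748
ν = S·φ(d₁)·√T = 146.184865

price = 38.211382
ν = 146.184865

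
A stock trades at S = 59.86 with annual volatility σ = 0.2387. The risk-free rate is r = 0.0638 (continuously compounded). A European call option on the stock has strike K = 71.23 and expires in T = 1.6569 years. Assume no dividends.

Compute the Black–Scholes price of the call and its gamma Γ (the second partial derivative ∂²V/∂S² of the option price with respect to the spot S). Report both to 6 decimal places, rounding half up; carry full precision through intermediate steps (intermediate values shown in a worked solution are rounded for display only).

price = 5.638404
Γ = 0.021640

σ√T = 0.2387·√1.6569 = 0.307256
d₁ = (ln(S/K) + (r+σ²/2)T) / (σ√T) = (ln(59.86/71.23) + (0.0638+0.2387²/2)·1.6569) / 0.307256 = (-0.173906 + 0.152913) / 0.307256 = -0.068321
d₂ = d₁ − σ√T = -0.068321 − 0.307256 = -0.375578
e^{−rT} = e^{−0.0638·1.6569} = 0.899685
N(d₁) = 0.472765,  N(d₂) = 0.353615
Call price V = S·N(d₁) − K·e^{−rT}·N(d₂) = 28.299705 − 22.661301 = 5.638404
φ(d₁) = (1/√(2π))·e^{−d₁²/2} = 0.398012
Γ = φ(d₁) / (S·σ·√T) = 0.021640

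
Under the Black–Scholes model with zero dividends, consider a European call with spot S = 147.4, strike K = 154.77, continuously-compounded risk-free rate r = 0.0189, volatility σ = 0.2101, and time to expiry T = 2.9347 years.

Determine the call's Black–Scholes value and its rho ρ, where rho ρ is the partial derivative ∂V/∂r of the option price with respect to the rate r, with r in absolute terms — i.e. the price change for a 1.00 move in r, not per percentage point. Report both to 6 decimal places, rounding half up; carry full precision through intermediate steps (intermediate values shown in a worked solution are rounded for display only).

price = 21.475072
ρ = 187.297891

σ√T = 0.2101·√2.9347 = 0.359922
d₁ = (ln(S/K) + (r+σ²/2)T) / (σ√T) = (ln(147.4/154.77) + (0.0189+0.2101²/2)·2.9347) / 0.359922 = (-0.048790 + 0.120238) / 0.359922 = 0.198508
d₂ = d₁ − σ√T = 0.198508 − 0.359922 = -0.161413
e^{−rT} = e^{−0.0189·2.9347} = 0.946044
N(d₁) = 0.578676,  N(d₂) = 0.435884
Call price V = S·N(d₁) − K·e^{−rT}·N(d₂) = 85.296890 − 63.821819 = 21.475072
ρ = K·T·e^{−rT}·N(d₂) = 187.297891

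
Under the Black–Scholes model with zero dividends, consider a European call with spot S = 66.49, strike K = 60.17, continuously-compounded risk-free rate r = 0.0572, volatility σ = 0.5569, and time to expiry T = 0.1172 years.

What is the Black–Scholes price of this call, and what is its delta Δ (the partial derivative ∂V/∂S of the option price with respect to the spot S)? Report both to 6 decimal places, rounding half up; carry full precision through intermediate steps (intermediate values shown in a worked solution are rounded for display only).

price = 8.882456
Δ = 0.743561

σ√T = 0.5569·√0.1172 = 0.190652
d₁ = (ln(S/K) + (r+σ²/2)T) / (σ√T) = (ln(66.49/60.17) + (0.0572+0.5569²/2)·0.1172) / 0.190652 = (0.099878 + 0.024878) / 0.190652 = 0.654363
d₂ = d₁ − σ√T = 0.654363 − 0.190652 = 0.463711
e^{−rT} = e^{−0.0572·0.1172} = 0.993319
N(d₁) = 0.743561,  N(d₂) = 0.678573
Call price V = S·N(d₁) − K·e^{−rT}·N(d₂) = 49.439379 − 40.556922 = 8.882456
Δ = N(d₁) = 0.743561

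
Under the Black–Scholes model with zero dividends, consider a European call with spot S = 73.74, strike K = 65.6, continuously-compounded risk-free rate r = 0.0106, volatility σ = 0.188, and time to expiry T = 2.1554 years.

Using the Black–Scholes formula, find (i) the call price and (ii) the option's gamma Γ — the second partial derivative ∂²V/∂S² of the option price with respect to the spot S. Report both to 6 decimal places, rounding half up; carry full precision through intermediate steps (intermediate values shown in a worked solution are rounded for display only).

σ√T = 0.188·√2.1554 = 0.276008
d₁ = (ln(S/K) + (r+σ²/2)T) / (σ√T) = (ln(73.74/65.6) + (0.0106+0.188²/2)·2.1554) / 0.276008 = (0.116970 + 0.060937) / 0.276008 = 0.644572
d₂ = d₁ − σ√T = 0.644572 − 0.276008 = 0.368564
e^{−rT} = e^{−0.0106·2.1554} = 0.977412
N(d₁) = 0.740398,  N(d₂) = 0.643774
Call price V = S·N(d₁) − K·e^{−rT}·N(d₂) = 54.596935 − 41.277621 = 13.319314
φ(d₁) = (1/√(2π))·e^{−d₁²/2} = 0.324109
Γ = φ(d₁) / (S·σ·√T) = 0.015925

price = 13.319314
Γ = 0.015925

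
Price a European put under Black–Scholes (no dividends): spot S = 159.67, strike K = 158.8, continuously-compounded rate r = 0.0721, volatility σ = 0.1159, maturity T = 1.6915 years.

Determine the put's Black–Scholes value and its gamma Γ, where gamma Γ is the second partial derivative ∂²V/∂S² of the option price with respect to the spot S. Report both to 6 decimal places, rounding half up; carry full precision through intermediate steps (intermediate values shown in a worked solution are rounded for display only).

price = 2.500139
Γ = 0.010849

σ√T = 0.1159·√1.6915 = 0.150737
d₁ = (ln(S/K) + (r+σ²/2)T) / (σ√T) = (ln(159.67/158.8) + (0.0721+0.1159²/2)·1.6915) / 0.150737 = (0.005464 + 0.133318) / 0.150737 = 0.920688
d₂ = d₁ − σ√T = 0.920688 − 0.150737 = 0.769951
e^{−rT} = e^{−0.0721·1.6915} = 0.885186
N(−d₁) = 0.178607,  N(−d₂) = 0.220664
Put price V = K·e^{−rT}·N(−d₂) − S·N(−d₁) = 31.018273 − 28.518134 = 2.500139
φ(d₁) = (1/√(2π))·e^{−d₁²/2} = 0.261121
Γ = φ(d₁) / (S·σ·√T) = 0.010849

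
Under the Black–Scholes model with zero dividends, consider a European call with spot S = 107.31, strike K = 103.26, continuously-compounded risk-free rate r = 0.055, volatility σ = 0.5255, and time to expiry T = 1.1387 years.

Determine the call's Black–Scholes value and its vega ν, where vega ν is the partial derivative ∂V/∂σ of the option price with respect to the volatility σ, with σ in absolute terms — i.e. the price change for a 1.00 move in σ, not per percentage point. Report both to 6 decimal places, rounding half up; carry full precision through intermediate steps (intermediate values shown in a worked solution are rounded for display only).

price = 28.071400
ν = 41.083960

σ√T = 0.5255·√1.1387 = 0.560760
d₁ = (ln(S/K) + (r+σ²/2)T) / (σ√T) = (ln(107.31/103.26) + (0.055+0.5255²/2)·1.1387) / 0.560760 = (0.038472 + 0.219855) / 0.560760 = 0.460672
d₂ = d₁ − σ√T = 0.460672 − 0.560760 = -0.100089
e^{−rT} = e^{−0.055·1.1387} = 0.939292
N(d₁) = 0.677483,  N(d₂) = 0.460137
Call price V = S·N(d₁) − K·e^{−rT}·N(d₂) = 72.700688 − 44.629288 = 28.071400
φ(d₁) = (1/√(2π))·e^{−d₁²/2} = 0.358779
ν = S·φ(d₁)·√T = 41.083960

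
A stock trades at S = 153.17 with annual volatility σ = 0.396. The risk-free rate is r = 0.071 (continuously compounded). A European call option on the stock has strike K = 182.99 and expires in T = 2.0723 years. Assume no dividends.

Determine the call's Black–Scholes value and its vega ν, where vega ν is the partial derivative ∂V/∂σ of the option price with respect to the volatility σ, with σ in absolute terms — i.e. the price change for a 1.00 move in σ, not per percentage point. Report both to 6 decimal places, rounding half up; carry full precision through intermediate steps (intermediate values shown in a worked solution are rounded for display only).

price = 32.562643
ν = 85.647349

σ√T = 0.396·√2.0723 = 0.570061
d₁ = (ln(S/K) + (r+σ²/2)T) / (σ√T) = (ln(153.17/182.99) + (0.071+0.396²/2)·2.0723) / 0.570061 = (-0.177883 + 0.309618) / 0.570061 = 0.231089
d₂ = d₁ − σ√T = 0.231089 − 0.570061 = -0.338972
e^{−rT} = e^{−0.071·2.0723} = 0.863179
N(d₁) = 0.591377,  N(d₂) = 0.367315
Call price V = S·N(d₁) − K·e^{−rT}·N(d₂) = 90.581265 − 58.018622 = 32.562643
φ(d₁) = (1/√(2π))·e^{−d₁²/2} = 0.388431
ν = S·φ(d₁)·√T = 85.647349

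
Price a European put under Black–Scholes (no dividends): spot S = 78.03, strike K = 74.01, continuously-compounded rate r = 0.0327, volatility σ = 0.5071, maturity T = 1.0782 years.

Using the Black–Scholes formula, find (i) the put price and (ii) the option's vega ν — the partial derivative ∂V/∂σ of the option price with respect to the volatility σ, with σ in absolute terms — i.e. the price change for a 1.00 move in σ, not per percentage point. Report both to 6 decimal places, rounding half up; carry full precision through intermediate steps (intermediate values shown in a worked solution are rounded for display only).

σ√T = 0.5071·√1.0782 = 0.526554
d₁ = (ln(S/K) + (r+σ²/2)T) / (σ√T) = (ln(78.03/74.01) + (0.0327+0.5071²/2)·1.0782) / 0.526554 = (0.052893 + 0.173887) / 0.526554 = 0.430687
d₂ = d₁ − σ√T = 0.430687 − 0.526554 = -0.095868
e^{−rT} = e^{−0.0327·1.0782} = 0.965357
N(−d₁) = 0.333348,  N(−d₂) = 0.538187
Put price V = K·e^{−rT}·N(−d₂) − S·N(−d₁) = 38.451362 − 26.011147 = 12.440215
φ(d₁) = (1/√(2π))·e^{−d₁²/2} = 0.363606
ν = S·φ(d₁)·√T = 29.460658

price = 12.440215
ν = 29.460658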